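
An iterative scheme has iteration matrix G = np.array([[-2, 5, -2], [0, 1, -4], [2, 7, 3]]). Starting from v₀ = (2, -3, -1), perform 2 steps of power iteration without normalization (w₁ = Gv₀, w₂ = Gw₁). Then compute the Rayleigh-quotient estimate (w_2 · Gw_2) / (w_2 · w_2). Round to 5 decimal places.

1.35683

w1 = Gv₀ = ((-2)·2 + 5·(-3) + (-2)·(-1); 0·2 + 1·(-3) + (-4)·(-1); 2·2 + 7·(-3) + 3·(-1)) = (-17, 1, -20)
w2 = Gw1 = ((-2)·(-17) + 5·1 + (-2)·(-20); 0·(-17) + 1·1 + (-4)·(-20); 2·(-17) + 7·1 + 3·(-20)) = (79, 81, -87)
Gw2 = (421, 429, 464)
w2·Gw2 = 79·421 + 81·429 + (-87)·464 = 27640; w2·w2 = 79·79 + 81·81 + (-87)·(-87) = 20371
λ ≈ 27640/20371 = 1.35683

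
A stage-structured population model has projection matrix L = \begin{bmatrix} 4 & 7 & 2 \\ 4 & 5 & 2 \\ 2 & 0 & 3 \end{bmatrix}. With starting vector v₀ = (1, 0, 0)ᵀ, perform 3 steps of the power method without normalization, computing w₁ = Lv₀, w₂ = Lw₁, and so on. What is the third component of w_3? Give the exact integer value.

138

w1 = Lv₀ = (4·1 + 7·0 + 2·0; 4·1 + 5·0 + 2·0; 2·1 + 0·0 + 3·0) = (4, 4, 2)
w2 = Lw1 = (4·4 + 7·4 + 2·2; 4·4 + 5·4 + 2·2; 2·4 + 0·4 + 3·2) = (48, 40, 14)
w3 = Lw2 = (500, 420, 138)
The requested component of w3 is 138.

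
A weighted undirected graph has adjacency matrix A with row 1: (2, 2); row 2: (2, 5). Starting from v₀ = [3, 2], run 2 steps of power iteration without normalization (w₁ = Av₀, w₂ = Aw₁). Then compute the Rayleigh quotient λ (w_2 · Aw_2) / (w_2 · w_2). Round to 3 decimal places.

w1 = Av₀ = (10, 16)
w2 = Aw1 = (52, 100)
Aw2 = (304, 604)
w2·Aw2 = 52·304 + 100·604 = 76208; w2·w2 = 52·52 + 100·100 = 12704
λ ≈ 76208/12704 = 5.999

5.999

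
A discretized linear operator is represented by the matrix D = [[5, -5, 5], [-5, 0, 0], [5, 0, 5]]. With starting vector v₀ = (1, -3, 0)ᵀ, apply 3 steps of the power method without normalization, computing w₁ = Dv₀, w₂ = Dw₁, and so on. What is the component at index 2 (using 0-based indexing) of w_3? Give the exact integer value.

w1 = Dv₀ = (5·1 + (-5)·(-3) + 5·0; (-5)·1 + 0·(-3) + 0·0; 5·1 + 0·(-3) + 5·0) = (20, -5, 5)
w2 = Dw1 = (5·20 + (-5)·(-5) + 5·5; (-5)·20 + 0·(-5) + 0·5; 5·20 + 0·(-5) + 5·5) = (150, -100, 125)
w3 = Dw2 = (1875, -750, 1375)
The requested component of w3 is 1375.

1375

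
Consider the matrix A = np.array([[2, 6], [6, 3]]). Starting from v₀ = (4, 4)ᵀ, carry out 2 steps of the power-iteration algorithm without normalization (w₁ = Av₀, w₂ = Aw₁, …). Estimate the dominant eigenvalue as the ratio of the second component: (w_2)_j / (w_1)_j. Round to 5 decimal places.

λ ≈ 8.33333

w1 = Av₀ = (2·4 + 6·4; 6·4 + 3·4) = (32, 36)
w2 = Aw1 = (2·32 + 6·36; 6·32 + 3·36) = (280, 300)
Ratio at component: 300 / 36 = 8.33333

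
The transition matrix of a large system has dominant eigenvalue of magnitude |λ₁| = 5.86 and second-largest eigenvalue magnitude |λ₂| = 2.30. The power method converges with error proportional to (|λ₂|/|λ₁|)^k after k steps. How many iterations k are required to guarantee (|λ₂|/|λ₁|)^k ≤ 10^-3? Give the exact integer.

8

|λ₂/λ₁| = 2.30/5.86 = 0.39249
Need k ≥ ln(10^-3) / ln(0.39249) = -6.9078 / -0.9352 ≈ 7.386
Smallest integer k satisfying the bound: 8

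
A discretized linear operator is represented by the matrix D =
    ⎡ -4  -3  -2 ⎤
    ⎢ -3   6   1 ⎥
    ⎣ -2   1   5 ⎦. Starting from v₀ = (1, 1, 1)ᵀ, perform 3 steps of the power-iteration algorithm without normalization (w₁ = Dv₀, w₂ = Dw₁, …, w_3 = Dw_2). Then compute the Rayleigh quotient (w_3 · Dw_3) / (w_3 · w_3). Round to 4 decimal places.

w1 = Dv₀ = ((-4)·1 + (-3)·1 + (-2)·1; (-3)·1 + 6·1 + 1·1; (-2)·1 + 1·1 + 5·1) = (-9, 4, 4)
w2 = Dw1 = ((-4)·(-9) + (-3)·4 + (-2)·4; (-3)·(-9) + 6·4 + 1·4; (-2)·(-9) + 1·4 + 5·4) = (16, 55, 42)
w3 = Dw2 = (-313, 324, 233)
Dw3 = (-186, 3116, 2115)
w3·Dw3 = (-313)·(-186) + 324·3116 + 233·2115 = 1560597; w3·w3 = (-313)·(-313) + 324·324 + 233·233 = 257234
λ ≈ 1560597/257234 = 6.0668

λ ≈ 6.0668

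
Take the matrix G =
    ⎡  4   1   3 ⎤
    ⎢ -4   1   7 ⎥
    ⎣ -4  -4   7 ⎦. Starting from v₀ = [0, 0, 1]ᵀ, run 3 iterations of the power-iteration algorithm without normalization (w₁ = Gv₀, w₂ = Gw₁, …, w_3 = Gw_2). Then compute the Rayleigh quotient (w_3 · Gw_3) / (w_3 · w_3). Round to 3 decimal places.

w1 = Gv₀ = (3, 7, 7)
w2 = Gw1 = (40, 44, 9)
w3 = Gw2 = (231, -53, -273)
Gw3 = (52, -2888, -2623)
w3·Gw3 = 231·52 + (-53)·(-2888) + (-273)·(-2623) = 881155; w3·w3 = 231·231 + (-53)·(-53) + (-273)·(-273) = 130699
λ ≈ 881155/130699 = 6.742

λ ≈ 6.742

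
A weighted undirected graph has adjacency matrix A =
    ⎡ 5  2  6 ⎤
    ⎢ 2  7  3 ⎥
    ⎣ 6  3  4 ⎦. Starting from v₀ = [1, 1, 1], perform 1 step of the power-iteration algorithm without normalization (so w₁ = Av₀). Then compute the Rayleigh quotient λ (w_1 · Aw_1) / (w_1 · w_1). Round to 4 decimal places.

w1 = Av₀ = (13, 12, 13)
Aw1 = (167, 149, 166)
w1·Aw1 = 13·167 + 12·149 + 13·166 = 6117; w1·w1 = 13·13 + 12·12 + 13·13 = 482
λ ≈ 6117/482 = 12.6909

λ ≈ 12.6909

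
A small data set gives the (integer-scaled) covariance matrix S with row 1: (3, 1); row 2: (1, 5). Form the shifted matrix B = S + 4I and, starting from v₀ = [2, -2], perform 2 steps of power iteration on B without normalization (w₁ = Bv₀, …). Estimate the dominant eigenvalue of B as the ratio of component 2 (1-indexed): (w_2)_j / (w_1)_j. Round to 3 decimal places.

B = S + 4I has rows (7, 1); (1, 9)
w1 = Bv₀ = (7·2 + 1·(-2); 1·2 + 9·(-2)) = (12, -16)
w2 = Bw1 = (7·12 + 1·(-16); 1·12 + 9·(-16)) = (68, -132)
Ratio: -132/-16 = 8.250

8.250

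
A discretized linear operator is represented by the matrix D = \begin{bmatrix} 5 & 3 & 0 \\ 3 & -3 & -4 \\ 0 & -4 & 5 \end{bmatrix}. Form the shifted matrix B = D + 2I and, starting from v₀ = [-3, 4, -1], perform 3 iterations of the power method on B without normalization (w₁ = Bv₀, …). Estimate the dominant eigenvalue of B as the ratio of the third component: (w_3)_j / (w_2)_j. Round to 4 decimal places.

B = D + 2I has rows (7, 3, 0); (3, -1, -4); (0, -4, 7)
w1 = Bv₀ = (7·(-3) + 3·4 + 0·(-1); 3·(-3) + (-1)·4 + (-4)·(-1); 0·(-3) + (-4)·4 + 7·(-1)) = (-9, -9, -23)
w2 = Bw1 = (7·(-9) + 3·(-9) + 0·(-23); 3·(-9) + (-1)·(-9) + (-4)·(-23); 0·(-9) + (-4)·(-9) + 7·(-23)) = (-90, 74, -125)
w3 = Bw2 = (-408, 156, -1171)
Ratio: -1171/-125 = 9.3680

μ ≈ 9.3680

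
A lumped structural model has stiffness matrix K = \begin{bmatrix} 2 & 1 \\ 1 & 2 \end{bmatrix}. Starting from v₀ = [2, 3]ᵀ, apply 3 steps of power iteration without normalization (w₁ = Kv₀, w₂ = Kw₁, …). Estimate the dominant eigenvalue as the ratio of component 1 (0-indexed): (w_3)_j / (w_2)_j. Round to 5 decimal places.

λ ≈ 2.95652

w1 = Kv₀ = (7, 8)
w2 = Kw1 = (22, 23)
w3 = Kw2 = (67, 68)
Ratio at component: 68 / 23 = 2.95652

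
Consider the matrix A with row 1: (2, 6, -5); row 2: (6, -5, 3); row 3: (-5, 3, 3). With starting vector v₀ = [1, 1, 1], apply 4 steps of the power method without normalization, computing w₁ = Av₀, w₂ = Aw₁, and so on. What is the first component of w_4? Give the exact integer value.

1592

w1 = Av₀ = (2·1 + 6·1 + (-5)·1; 6·1 + (-5)·1 + 3·1; (-5)·1 + 3·1 + 3·1) = (3, 4, 1)
w2 = Aw1 = (2·3 + 6·4 + (-5)·1; 6·3 + (-5)·4 + 3·1; (-5)·3 + 3·4 + 3·1) = (25, 1, 0)
w3 = Aw2 = (56, 145, -122)
w4 = Aw3 = (1592, -755, -211)
The requested component of w4 is 1592.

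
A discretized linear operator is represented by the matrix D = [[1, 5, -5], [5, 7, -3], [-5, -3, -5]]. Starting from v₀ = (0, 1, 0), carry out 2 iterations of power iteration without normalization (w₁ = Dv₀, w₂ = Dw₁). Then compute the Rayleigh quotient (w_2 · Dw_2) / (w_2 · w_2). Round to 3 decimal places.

λ ≈ 11.456

w1 = Dv₀ = (1·0 + 5·1 + (-5)·0; 5·0 + 7·1 + (-3)·0; (-5)·0 + (-3)·1 + (-5)·0) = (5, 7, -3)
w2 = Dw1 = (1·5 + 5·7 + (-5)·(-3); 5·5 + 7·7 + (-3)·(-3); (-5)·5 + (-3)·7 + (-5)·(-3)) = (55, 83, -31)
Dw2 = (625, 949, -369)
w2·Dw2 = 55·625 + 83·949 + (-31)·(-369) = 124581; w2·w2 = 55·55 + 83·83 + (-31)·(-31) = 10875
λ ≈ 124581/10875 = 11.456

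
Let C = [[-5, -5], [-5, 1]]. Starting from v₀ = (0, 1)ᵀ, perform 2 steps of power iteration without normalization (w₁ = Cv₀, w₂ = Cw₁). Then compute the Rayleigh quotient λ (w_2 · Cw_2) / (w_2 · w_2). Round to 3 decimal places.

w1 = Cv₀ = (-5, 1)
w2 = Cw1 = (20, 26)
Cw2 = (-230, -74)
w2·Cw2 = 20·(-230) + 26·(-74) = -6524; w2·w2 = 20·20 + 26·26 = 1076
λ ≈ -6524/1076 = -6.063

λ ≈ -6.063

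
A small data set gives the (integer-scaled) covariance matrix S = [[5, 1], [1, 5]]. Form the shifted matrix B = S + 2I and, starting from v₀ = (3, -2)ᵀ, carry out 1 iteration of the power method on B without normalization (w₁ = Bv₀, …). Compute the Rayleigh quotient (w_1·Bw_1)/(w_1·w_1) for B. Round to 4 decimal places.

B = S + 2I has rows (7, 1); (1, 7)
w1 = Bv₀ = (19, -11)
Bw1 = (122, -58)
w1·Bw1 = 2956; w1·w1 = 482; μ ≈ 2956/482 = 6.1328

μ ≈ 6.1328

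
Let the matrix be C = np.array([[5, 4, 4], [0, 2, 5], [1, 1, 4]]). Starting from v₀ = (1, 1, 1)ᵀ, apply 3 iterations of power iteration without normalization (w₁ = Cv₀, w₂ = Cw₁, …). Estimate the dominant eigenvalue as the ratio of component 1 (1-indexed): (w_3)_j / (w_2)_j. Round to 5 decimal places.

λ ≈ 8.00855

w1 = Cv₀ = (5·1 + 4·1 + 4·1; 0·1 + 2·1 + 5·1; 1·1 + 1·1 + 4·1) = (13, 7, 6)
w2 = Cw1 = (5·13 + 4·7 + 4·6; 0·13 + 2·7 + 5·6; 1·13 + 1·7 + 4·6) = (117, 44, 44)
w3 = Cw2 = (937, 308, 337)
Ratio at component: 937 / 117 = 8.00855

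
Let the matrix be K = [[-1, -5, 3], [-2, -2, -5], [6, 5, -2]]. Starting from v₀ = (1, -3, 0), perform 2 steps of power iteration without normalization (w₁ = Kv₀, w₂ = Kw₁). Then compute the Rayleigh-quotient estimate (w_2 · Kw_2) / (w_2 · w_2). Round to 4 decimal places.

λ ≈ -5.1796

w1 = Kv₀ = ((-1)·1 + (-5)·(-3) + 3·0; (-2)·1 + (-2)·(-3) + (-5)·0; 6·1 + 5·(-3) + (-2)·0) = (14, 4, -9)
w2 = Kw1 = ((-1)·14 + (-5)·4 + 3·(-9); (-2)·14 + (-2)·4 + (-5)·(-9); 6·14 + 5·4 + (-2)·(-9)) = (-61, 9, 122)
Kw2 = (382, -506, -565)
w2·Kw2 = (-61)·382 + 9·(-506) + 122·(-565) = -96786; w2·w2 = (-61)·(-61) + 9·9 + 122·122 = 18686
λ ≈ -96786/18686 = -5.1796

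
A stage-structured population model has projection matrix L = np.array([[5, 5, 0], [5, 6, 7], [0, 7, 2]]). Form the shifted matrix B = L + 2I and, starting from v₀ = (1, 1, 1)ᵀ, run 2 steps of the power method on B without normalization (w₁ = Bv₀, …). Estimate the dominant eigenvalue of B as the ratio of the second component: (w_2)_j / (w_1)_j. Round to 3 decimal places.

μ ≈ 14.850

B = L + 2I has rows (7, 5, 0); (5, 8, 7); (0, 7, 4)
w1 = Bv₀ = (12, 20, 11)
w2 = Bw1 = (184, 297, 184)
Ratio: 297/20 = 14.850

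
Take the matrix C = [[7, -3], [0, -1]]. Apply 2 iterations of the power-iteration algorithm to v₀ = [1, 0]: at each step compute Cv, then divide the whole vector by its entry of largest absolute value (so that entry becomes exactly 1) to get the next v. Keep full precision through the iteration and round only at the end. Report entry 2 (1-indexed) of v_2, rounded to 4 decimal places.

0.0000

Cv0 = (7.00000, 0.00000); divide by 7.00000 → v1 = (1.00000, 0.00000)
Cv1 = (7.00000, 0.00000); divide by 7.00000 → v2 = (1.00000, 0.00000)
Requested entry of v2: 0/49 = 0.0000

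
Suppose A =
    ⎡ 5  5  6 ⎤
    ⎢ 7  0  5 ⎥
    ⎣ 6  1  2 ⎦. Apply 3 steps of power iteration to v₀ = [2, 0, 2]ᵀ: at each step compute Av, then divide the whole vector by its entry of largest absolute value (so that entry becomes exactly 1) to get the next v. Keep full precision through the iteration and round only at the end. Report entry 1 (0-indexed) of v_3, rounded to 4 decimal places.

Av0 = (22.00000, 24.00000, 16.00000); divide by 24.00000 → v1 = (0.91667, 1.00000, 0.66667)
Av1 = (13.58333, 9.75000, 7.83333); divide by 13.58333 → v2 = (1.00000, 0.71779, 0.57669)
Av2 = (12.04908, 9.88344, 7.87117); divide by 12.04908 → v3 = (1.00000, 0.82026, 0.65326)
Requested entry of v3: 3222/3928 = 0.8203

0.8203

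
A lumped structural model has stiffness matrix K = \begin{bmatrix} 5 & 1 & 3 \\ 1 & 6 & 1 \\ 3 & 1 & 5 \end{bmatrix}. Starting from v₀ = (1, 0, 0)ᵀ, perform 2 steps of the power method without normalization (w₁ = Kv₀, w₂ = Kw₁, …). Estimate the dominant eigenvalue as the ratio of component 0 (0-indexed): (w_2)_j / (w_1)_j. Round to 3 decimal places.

w1 = Kv₀ = (5, 1, 3)
w2 = Kw1 = (35, 14, 31)
Ratio at component: 35 / 5 = 7.000

7.000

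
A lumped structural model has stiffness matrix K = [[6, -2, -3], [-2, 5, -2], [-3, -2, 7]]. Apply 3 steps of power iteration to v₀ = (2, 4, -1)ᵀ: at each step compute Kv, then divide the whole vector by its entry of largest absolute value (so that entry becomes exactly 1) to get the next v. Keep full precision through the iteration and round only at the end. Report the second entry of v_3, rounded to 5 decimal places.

Kv0 = (7.000000, 18.000000, -21.000000); divide by -21.000000 → v1 = (-0.333333, -0.857143, 1.000000)
Kv1 = (-3.285714, -5.619048, 9.714286); divide by 9.714286 → v2 = (-0.338235, -0.578431, 1.000000)
Kv2 = (-3.872549, -4.215686, 9.171569); divide by 9.171569 → v3 = (-0.422234, -0.459647, 1.000000)
Requested entry of v3: 860/-1871 = -0.45965

-0.45965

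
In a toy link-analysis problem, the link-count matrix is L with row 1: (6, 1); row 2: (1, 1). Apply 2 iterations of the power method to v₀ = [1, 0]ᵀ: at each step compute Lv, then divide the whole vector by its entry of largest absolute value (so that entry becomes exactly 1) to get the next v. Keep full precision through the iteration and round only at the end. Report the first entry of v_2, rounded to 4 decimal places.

1.0000

Lv0 = (6.00000, 1.00000); divide by 6.00000 → v1 = (1.00000, 0.16667)
Lv1 = (6.16667, 1.16667); divide by 6.16667 → v2 = (1.00000, 0.18919)
Requested entry of v2: 37/37 = 1.0000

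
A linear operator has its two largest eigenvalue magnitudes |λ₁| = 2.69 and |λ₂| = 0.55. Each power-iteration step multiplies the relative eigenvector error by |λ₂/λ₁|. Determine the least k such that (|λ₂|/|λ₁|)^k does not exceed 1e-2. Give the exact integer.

3

|λ₂/λ₁| = 0.55/2.69 = 0.20446
Need k ≥ ln(1e-2) / ln(0.20446) = -4.6052 / -1.5874 ≈ 2.901
Smallest integer k satisfying the bound: 3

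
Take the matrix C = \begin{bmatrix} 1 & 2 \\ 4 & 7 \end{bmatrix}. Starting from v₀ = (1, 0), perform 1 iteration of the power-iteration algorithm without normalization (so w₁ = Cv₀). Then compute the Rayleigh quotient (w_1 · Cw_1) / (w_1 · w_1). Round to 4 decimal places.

w1 = Cv₀ = (1, 4)
Cw1 = (9, 32)
w1·Cw1 = 1·9 + 4·32 = 137; w1·w1 = 1·1 + 4·4 = 17
λ ≈ 137/17 = 8.0588

λ ≈ 8.0588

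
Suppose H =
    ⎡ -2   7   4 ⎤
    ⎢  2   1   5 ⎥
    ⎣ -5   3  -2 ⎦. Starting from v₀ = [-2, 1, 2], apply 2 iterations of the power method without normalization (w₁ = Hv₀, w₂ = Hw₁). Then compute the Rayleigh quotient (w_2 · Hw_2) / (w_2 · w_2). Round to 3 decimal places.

w1 = Hv₀ = (19, 7, 9)
w2 = Hw1 = (47, 90, -92)
Hw2 = (168, -276, 219)
w2·Hw2 = 47·168 + 90·(-276) + (-92)·219 = -37092; w2·w2 = 47·47 + 90·90 + (-92)·(-92) = 18773
λ ≈ -37092/18773 = -1.976

-1.976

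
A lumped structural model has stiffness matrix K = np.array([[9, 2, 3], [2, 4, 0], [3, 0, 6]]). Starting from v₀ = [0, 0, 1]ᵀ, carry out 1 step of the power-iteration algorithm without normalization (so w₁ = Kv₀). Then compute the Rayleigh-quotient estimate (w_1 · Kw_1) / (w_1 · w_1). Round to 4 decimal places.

w1 = Kv₀ = (9·0 + 2·0 + 3·1; 2·0 + 4·0 + 0·1; 3·0 + 0·0 + 6·1) = (3, 0, 6)
Kw1 = (45, 6, 45)
w1·Kw1 = 3·45 + 0·6 + 6·45 = 405; w1·w1 = 3·3 + 0·0 + 6·6 = 45
λ ≈ 405/45 = 9.0000

9.0000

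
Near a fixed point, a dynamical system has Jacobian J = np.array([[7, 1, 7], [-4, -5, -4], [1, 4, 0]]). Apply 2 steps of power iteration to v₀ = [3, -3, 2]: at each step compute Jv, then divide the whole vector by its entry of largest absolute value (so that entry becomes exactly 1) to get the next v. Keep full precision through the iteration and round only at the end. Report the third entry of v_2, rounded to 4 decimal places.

Jv0 = (32.00000, -5.00000, -9.00000); divide by 32.00000 → v1 = (1.00000, -0.15625, -0.28125)
Jv1 = (4.87500, -2.09375, 0.37500); divide by 4.87500 → v2 = (1.00000, -0.42949, 0.07692)
Requested entry of v2: 12/156 = 0.0769

0.0769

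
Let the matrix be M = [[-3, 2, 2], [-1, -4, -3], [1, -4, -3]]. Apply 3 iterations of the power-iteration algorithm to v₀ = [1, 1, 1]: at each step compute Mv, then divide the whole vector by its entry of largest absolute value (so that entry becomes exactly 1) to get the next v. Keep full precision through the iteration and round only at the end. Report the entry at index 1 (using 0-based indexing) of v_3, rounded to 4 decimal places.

Mv0 = (1.00000, -8.00000, -6.00000); divide by -8.00000 → v1 = (-0.12500, 1.00000, 0.75000)
Mv1 = (3.87500, -6.12500, -6.37500); divide by -6.37500 → v2 = (-0.60784, 0.96078, 1.00000)
Mv2 = (5.74510, -6.23529, -7.45098); divide by -7.45098 → v3 = (-0.77105, 0.83684, 1.00000)
Requested entry of v3: -318/-380 = 0.8368

0.8368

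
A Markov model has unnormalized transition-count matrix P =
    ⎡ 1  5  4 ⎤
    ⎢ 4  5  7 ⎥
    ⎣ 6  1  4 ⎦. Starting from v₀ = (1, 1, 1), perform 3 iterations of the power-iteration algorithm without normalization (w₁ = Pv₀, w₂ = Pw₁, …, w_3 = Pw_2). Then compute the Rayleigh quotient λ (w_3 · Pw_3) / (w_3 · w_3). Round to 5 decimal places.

w1 = Pv₀ = (1·1 + 5·1 + 4·1; 4·1 + 5·1 + 7·1; 6·1 + 1·1 + 4·1) = (10, 16, 11)
w2 = Pw1 = (1·10 + 5·16 + 4·11; 4·10 + 5·16 + 7·11; 6·10 + 1·16 + 4·11) = (134, 197, 120)
w3 = Pw2 = (1599, 2361, 1481)
Pw3 = (19328, 28568, 17879)
w3·Pw3 = 1599·19328 + 2361·28568 + 1481·17879 = 124833319; w3·w3 = 1599·1599 + 2361·2361 + 1481·1481 = 10324483
λ ≈ 124833319/10324483 = 12.09100

λ ≈ 12.09100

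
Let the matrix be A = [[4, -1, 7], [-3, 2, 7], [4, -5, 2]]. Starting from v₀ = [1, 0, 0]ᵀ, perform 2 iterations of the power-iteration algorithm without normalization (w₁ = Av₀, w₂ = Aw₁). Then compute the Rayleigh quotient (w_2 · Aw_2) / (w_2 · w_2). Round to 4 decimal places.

w1 = Av₀ = (4, -3, 4)
w2 = Aw1 = (47, 10, 39)
Aw2 = (451, 152, 216)
w2·Aw2 = 47·451 + 10·152 + 39·216 = 31141; w2·w2 = 47·47 + 10·10 + 39·39 = 3830
λ ≈ 31141/3830 = 8.1308

8.1308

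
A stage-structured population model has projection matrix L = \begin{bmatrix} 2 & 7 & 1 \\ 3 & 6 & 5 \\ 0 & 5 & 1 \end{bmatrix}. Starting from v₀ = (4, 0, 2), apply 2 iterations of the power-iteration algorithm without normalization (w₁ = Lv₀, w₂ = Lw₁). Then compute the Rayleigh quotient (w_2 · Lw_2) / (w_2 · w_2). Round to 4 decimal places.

10.4929

w1 = Lv₀ = (10, 22, 2)
w2 = Lw1 = (176, 172, 112)
Lw2 = (1668, 2120, 972)
w2·Lw2 = 176·1668 + 172·2120 + 112·972 = 767072; w2·w2 = 176·176 + 172·172 + 112·112 = 73104
λ ≈ 767072/73104 = 10.4929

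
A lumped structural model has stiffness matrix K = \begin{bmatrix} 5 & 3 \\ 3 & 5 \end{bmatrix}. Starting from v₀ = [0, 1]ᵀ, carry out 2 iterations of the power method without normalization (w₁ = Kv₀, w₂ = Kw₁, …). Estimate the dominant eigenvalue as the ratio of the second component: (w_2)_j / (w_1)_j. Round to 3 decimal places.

λ ≈ 6.800

w1 = Kv₀ = (5·0 + 3·1; 3·0 + 5·1) = (3, 5)
w2 = Kw1 = (5·3 + 3·5; 3·3 + 5·5) = (30, 34)
Ratio at component: 34 / 5 = 6.800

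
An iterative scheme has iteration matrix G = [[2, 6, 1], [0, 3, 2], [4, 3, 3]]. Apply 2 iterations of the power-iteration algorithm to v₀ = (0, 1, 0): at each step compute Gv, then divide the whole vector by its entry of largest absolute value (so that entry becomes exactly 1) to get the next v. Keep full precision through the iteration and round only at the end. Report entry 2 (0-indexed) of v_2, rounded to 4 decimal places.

Gv0 = (6.00000, 3.00000, 3.00000); divide by 6.00000 → v1 = (1.00000, 0.50000, 0.50000)
Gv1 = (5.50000, 2.50000, 7.00000); divide by 7.00000 → v2 = (0.78571, 0.35714, 1.00000)
Requested entry of v2: 42/42 = 1.0000

1.0000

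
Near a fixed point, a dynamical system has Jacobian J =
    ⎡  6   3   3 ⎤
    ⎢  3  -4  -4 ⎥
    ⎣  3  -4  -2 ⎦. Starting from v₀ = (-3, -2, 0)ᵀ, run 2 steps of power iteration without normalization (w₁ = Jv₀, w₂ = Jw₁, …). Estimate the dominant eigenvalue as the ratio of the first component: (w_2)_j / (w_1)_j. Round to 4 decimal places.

6.2500

w1 = Jv₀ = (6·(-3) + 3·(-2) + 3·0; 3·(-3) + (-4)·(-2) + (-4)·0; 3·(-3) + (-4)·(-2) + (-2)·0) = (-24, -1, -1)
w2 = Jw1 = (6·(-24) + 3·(-1) + 3·(-1); 3·(-24) + (-4)·(-1) + (-4)·(-1); 3·(-24) + (-4)·(-1) + (-2)·(-1)) = (-150, -64, -66)
Ratio at component: -150 / -24 = 6.2500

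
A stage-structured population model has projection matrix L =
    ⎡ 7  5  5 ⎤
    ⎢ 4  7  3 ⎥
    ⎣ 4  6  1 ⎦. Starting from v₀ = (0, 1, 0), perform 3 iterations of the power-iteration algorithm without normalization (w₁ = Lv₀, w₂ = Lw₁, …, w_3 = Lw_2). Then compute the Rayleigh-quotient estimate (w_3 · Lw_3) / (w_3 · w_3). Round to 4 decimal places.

14.3852

w1 = Lv₀ = (7·0 + 5·1 + 5·0; 4·0 + 7·1 + 3·0; 4·0 + 6·1 + 1·0) = (5, 7, 6)
w2 = Lw1 = (7·5 + 5·7 + 5·6; 4·5 + 7·7 + 3·6; 4·5 + 6·7 + 1·6) = (100, 87, 68)
w3 = Lw2 = (1475, 1213, 990)
Lw3 = (21340, 17361, 14168)
w3·Lw3 = 1475·21340 + 1213·17361 + 990·14168 = 66561713; w3·w3 = 1475·1475 + 1213·1213 + 990·990 = 4627094
λ ≈ 66561713/4627094 = 14.3852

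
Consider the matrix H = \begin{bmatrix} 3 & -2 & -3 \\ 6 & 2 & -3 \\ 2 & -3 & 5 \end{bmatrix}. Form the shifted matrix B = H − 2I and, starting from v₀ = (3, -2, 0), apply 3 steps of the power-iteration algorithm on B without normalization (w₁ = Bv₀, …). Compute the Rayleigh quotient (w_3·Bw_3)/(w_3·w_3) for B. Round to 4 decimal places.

B = H − 2I has rows (1, -2, -3); (6, 0, -3); (2, -3, 3)
w1 = Bv₀ = (7, 18, 12)
w2 = Bw1 = (-65, 6, -4)
w3 = Bw2 = (-65, -378, -160)
Bw3 = (1171, 90, 524)
w3·Bw3 = -193975; w3·w3 = 172709; μ ≈ -193975/172709 = -1.1231

-1.1231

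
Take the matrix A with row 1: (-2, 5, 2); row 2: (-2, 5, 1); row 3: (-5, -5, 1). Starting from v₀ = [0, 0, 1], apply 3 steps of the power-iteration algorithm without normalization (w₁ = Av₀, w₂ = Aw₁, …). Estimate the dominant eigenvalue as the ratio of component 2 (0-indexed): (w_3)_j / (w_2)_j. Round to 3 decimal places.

λ ≈ 2.786

w1 = Av₀ = ((-2)·0 + 5·0 + 2·1; (-2)·0 + 5·0 + 1·1; (-5)·0 + (-5)·0 + 1·1) = (2, 1, 1)
w2 = Aw1 = ((-2)·2 + 5·1 + 2·1; (-2)·2 + 5·1 + 1·1; (-5)·2 + (-5)·1 + 1·1) = (3, 2, -14)
w3 = Aw2 = (-24, -10, -39)
Ratio at component: -39 / -14 = 2.786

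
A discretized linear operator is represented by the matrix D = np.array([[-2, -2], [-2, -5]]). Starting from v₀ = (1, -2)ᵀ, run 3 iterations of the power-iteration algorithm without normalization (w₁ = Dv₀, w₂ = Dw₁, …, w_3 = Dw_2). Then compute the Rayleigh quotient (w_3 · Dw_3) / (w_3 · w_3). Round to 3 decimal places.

w1 = Dv₀ = ((-2)·1 + (-2)·(-2); (-2)·1 + (-5)·(-2)) = (2, 8)
w2 = Dw1 = ((-2)·2 + (-2)·8; (-2)·2 + (-5)·8) = (-20, -44)
w3 = Dw2 = (128, 260)
Dw3 = (-776, -1556)
w3·Dw3 = 128·(-776) + 260·(-1556) = -503888; w3·w3 = 128·128 + 260·260 = 83984
λ ≈ -503888/83984 = -6.000

λ ≈ -6.000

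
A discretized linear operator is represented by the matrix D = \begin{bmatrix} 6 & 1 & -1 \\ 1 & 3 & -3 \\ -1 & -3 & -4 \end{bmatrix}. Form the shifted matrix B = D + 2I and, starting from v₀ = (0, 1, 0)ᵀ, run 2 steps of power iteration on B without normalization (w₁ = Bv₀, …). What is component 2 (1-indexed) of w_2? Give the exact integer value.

35

B = D + 2I has rows (8, 1, -1); (1, 5, -3); (-1, -3, -2)
w1 = Bv₀ = (1, 5, -3)
w2 = Bw1 = (16, 35, -10)
Requested component of w2: 35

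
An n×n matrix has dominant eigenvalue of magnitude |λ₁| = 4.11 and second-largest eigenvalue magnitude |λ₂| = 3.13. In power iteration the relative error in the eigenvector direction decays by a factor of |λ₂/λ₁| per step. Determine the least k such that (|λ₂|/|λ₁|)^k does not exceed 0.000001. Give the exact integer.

51

|λ₂/λ₁| = 3.13/4.11 = 0.76156
Need k ≥ ln(0.000001) / ln(0.76156) = -13.8155 / -0.2724 ≈ 50.720
Smallest integer k satisfying the bound: 51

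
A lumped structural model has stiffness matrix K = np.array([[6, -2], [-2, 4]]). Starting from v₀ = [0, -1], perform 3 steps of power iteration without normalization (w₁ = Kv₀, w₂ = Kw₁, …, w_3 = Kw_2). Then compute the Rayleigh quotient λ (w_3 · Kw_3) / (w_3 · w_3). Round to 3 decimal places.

w1 = Kv₀ = (2, -4)
w2 = Kw1 = (20, -20)
w3 = Kw2 = (160, -120)
Kw3 = (1200, -800)
w3·Kw3 = 160·1200 + (-120)·(-800) = 288000; w3·w3 = 160·160 + (-120)·(-120) = 40000
λ ≈ 288000/40000 = 7.200

λ ≈ 7.200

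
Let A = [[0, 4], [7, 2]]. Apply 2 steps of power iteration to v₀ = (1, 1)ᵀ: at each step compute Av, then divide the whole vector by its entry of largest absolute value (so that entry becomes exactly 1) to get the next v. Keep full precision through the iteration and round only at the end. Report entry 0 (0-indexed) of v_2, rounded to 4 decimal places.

Av0 = (4.00000, 9.00000); divide by 9.00000 → v1 = (0.44444, 1.00000)
Av1 = (4.00000, 5.11111); divide by 5.11111 → v2 = (0.78261, 1.00000)
Requested entry of v2: 36/46 = 0.7826

0.7826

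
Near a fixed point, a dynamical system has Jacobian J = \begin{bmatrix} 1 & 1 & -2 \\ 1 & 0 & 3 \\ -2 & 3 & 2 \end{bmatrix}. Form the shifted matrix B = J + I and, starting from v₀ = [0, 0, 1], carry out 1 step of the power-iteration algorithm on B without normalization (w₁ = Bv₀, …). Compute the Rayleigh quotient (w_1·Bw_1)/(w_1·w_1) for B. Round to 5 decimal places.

B = J + I has rows (2, 1, -2); (1, 1, 3); (-2, 3, 3)
w1 = Bv₀ = (2·0 + 1·0 + (-2)·1; 1·0 + 1·0 + 3·1; (-2)·0 + 3·0 + 3·1) = (-2, 3, 3)
Bw1 = (-7, 10, 22)
w1·Bw1 = 110; w1·w1 = 22; μ ≈ 110/22 = 5.00000

μ ≈ 5.00000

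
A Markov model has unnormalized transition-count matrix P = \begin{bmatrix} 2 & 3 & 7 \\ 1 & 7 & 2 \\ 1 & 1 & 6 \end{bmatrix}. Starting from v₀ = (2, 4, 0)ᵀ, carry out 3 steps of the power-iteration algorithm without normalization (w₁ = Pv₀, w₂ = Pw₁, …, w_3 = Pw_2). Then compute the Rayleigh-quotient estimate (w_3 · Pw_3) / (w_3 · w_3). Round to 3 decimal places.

9.158

w1 = Pv₀ = (16, 30, 6)
w2 = Pw1 = (164, 238, 82)
w3 = Pw2 = (1616, 1994, 894)
Pw3 = (15472, 17362, 8974)
w3·Pw3 = 1616·15472 + 1994·17362 + 894·8974 = 67645336; w3·w3 = 1616·1616 + 1994·1994 + 894·894 = 7386728
λ ≈ 67645336/7386728 = 9.158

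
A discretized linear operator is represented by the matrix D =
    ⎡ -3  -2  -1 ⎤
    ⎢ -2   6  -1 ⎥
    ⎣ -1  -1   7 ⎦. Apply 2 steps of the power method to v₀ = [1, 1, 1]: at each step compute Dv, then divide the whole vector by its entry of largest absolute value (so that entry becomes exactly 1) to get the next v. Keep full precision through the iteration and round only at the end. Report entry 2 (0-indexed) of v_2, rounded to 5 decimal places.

Dv0 = (-6.000000, 3.000000, 5.000000); divide by -6.000000 → v1 = (1.000000, -0.500000, -0.833333)
Dv1 = (-1.166667, -4.166667, -6.333333); divide by -6.333333 → v2 = (0.184211, 0.657895, 1.000000)
Requested entry of v2: 38/38 = 1.00000

1.00000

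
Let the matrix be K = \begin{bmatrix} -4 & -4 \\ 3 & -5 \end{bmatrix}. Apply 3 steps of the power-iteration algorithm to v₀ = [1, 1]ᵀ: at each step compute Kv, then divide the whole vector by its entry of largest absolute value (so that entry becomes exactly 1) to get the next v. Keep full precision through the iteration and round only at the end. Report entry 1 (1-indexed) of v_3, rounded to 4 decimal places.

-0.5474

Kv0 = (-8.00000, -2.00000); divide by -8.00000 → v1 = (1.00000, 0.25000)
Kv1 = (-5.00000, 1.75000); divide by -5.00000 → v2 = (1.00000, -0.35000)
Kv2 = (-2.60000, 4.75000); divide by 4.75000 → v3 = (-0.54737, 1.00000)
Requested entry of v3: -104/190 = -0.5474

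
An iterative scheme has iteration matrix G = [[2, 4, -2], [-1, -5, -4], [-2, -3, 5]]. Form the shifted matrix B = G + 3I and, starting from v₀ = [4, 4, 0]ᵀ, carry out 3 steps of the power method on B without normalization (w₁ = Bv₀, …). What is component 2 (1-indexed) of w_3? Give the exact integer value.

B = G + 3I has rows (5, 4, -2); (-1, -2, -4); (-2, -3, 8)
w1 = Bv₀ = (5·4 + 4·4 + (-2)·0; (-1)·4 + (-2)·4 + (-4)·0; (-2)·4 + (-3)·4 + 8·0) = (36, -12, -20)
w2 = Bw1 = (5·36 + 4·(-12) + (-2)·(-20); (-1)·36 + (-2)·(-12) + (-4)·(-20); (-2)·36 + (-3)·(-12) + 8·(-20)) = (172, 68, -196)
w3 = Bw2 = (1524, 476, -2116)
Requested component of w3: 476

476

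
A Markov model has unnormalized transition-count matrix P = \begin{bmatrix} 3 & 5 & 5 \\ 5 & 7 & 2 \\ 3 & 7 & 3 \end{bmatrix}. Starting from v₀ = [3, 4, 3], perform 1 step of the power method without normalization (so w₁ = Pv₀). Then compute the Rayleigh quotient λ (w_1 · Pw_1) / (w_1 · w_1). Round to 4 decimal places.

13.4823

w1 = Pv₀ = (3·3 + 5·4 + 5·3; 5·3 + 7·4 + 2·3; 3·3 + 7·4 + 3·3) = (44, 49, 46)
Pw1 = (607, 655, 613)
w1·Pw1 = 44·607 + 49·655 + 46·613 = 87001; w1·w1 = 44·44 + 49·49 + 46·46 = 6453
λ ≈ 87001/6453 = 13.4823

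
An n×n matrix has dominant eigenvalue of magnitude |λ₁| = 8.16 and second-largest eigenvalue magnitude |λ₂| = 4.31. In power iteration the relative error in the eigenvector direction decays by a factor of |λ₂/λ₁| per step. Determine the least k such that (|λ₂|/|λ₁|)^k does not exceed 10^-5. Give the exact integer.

19

|λ₂/λ₁| = 4.31/8.16 = 0.52819
Need k ≥ ln(10^-5) / ln(0.52819) = -11.5129 / -0.6383 ≈ 18.037
Smallest integer k satisfying the bound: 19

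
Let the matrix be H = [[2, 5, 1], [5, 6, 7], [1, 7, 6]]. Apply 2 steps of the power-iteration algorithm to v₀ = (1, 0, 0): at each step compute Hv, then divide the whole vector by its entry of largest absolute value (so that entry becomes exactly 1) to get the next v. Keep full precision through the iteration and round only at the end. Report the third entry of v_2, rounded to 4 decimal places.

Hv0 = (2.00000, 5.00000, 1.00000); divide by 5.00000 → v1 = (0.40000, 1.00000, 0.20000)
Hv1 = (6.00000, 9.40000, 8.60000); divide by 9.40000 → v2 = (0.63830, 1.00000, 0.91489)
Requested entry of v2: 43/47 = 0.9149

0.9149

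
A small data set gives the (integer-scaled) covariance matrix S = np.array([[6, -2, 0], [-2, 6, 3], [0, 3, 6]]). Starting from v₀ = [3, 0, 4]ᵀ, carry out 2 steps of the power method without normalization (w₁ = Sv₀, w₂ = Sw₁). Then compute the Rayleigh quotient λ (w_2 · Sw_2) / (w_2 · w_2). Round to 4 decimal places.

λ ≈ 7.0416

w1 = Sv₀ = (18, 6, 24)
w2 = Sw1 = (96, 72, 162)
Sw2 = (432, 726, 1188)
w2·Sw2 = 96·432 + 72·726 + 162·1188 = 286200; w2·w2 = 96·96 + 72·72 + 162·162 = 40644
λ ≈ 286200/40644 = 7.0416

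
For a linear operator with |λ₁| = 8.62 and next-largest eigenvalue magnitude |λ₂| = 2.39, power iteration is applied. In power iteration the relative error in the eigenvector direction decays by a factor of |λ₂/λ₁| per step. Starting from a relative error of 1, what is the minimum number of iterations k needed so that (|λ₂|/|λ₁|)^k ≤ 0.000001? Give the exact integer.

|λ₂/λ₁| = 2.39/8.62 = 0.27726
Need k ≥ ln(0.000001) / ln(0.27726) = -13.8155 / -1.2828 ≈ 10.770
Smallest integer k satisfying the bound: 11

11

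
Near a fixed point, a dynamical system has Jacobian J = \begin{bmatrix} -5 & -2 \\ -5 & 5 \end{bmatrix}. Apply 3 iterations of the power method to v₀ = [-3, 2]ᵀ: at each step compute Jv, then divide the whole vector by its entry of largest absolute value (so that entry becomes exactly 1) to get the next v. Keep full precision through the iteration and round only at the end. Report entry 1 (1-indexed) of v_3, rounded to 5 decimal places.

0.44000

Jv0 = (11.000000, 25.000000); divide by 25.000000 → v1 = (0.440000, 1.000000)
Jv1 = (-4.200000, 2.800000); divide by -4.200000 → v2 = (1.000000, -0.666667)
Jv2 = (-3.666667, -8.333333); divide by -8.333333 → v3 = (0.440000, 1.000000)
Requested entry of v3: 385/875 = 0.44000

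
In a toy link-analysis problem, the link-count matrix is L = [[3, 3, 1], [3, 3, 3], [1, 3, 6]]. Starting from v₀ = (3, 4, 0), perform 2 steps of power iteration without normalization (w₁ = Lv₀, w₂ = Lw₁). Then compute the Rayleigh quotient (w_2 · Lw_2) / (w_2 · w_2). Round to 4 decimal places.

8.8325

w1 = Lv₀ = (3·3 + 3·4 + 1·0; 3·3 + 3·4 + 3·0; 1·3 + 3·4 + 6·0) = (21, 21, 15)
w2 = Lw1 = (3·21 + 3·21 + 1·15; 3·21 + 3·21 + 3·15; 1·21 + 3·21 + 6·15) = (141, 171, 174)
Lw2 = (1110, 1458, 1698)
w2·Lw2 = 141·1110 + 171·1458 + 174·1698 = 701280; w2·w2 = 141·141 + 171·171 + 174·174 = 79398
λ ≈ 701280/79398 = 8.8325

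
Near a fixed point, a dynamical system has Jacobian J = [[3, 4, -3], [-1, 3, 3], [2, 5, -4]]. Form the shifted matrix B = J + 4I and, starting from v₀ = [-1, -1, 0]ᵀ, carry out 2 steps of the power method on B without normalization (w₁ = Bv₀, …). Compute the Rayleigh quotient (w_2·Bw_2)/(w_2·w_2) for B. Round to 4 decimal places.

B = J + 4I has rows (7, 4, -3); (-1, 7, 3); (2, 5, 0)
w1 = Bv₀ = (-11, -6, -7)
w2 = Bw1 = (-80, -52, -52)
Bw2 = (-612, -440, -420)
w2·Bw2 = 93680; w2·w2 = 11808; μ ≈ 93680/11808 = 7.9336

μ ≈ 7.9336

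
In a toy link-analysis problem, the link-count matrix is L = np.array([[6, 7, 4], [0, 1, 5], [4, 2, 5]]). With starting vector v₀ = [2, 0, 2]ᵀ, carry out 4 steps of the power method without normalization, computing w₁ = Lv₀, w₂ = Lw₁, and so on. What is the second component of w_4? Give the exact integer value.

w1 = Lv₀ = (20, 10, 18)
w2 = Lw1 = (262, 100, 190)
w3 = Lw2 = (3032, 1050, 2198)
w4 = Lw3 = (34334, 12040, 25218)
The requested component of w4 is 12040.

12040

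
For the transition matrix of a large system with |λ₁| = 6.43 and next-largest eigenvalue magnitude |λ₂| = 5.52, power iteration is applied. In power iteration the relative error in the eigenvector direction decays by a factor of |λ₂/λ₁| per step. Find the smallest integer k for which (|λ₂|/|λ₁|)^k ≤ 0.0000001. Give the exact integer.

106

|λ₂/λ₁| = 5.52/6.43 = 0.85848
Need k ≥ ln(0.0000001) / ln(0.85848) = -16.1181 / -0.1526 ≈ 105.625
Smallest integer k satisfying the bound: 106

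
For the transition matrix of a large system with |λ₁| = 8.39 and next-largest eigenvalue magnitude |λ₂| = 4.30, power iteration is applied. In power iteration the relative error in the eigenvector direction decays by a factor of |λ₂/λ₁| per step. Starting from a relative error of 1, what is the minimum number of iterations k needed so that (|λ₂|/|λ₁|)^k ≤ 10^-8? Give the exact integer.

|λ₂/λ₁| = 4.30/8.39 = 0.51251
Need k ≥ ln(10^-8) / ln(0.51251) = -18.4207 / -0.6684 ≈ 27.558
Smallest integer k satisfying the bound: 28

28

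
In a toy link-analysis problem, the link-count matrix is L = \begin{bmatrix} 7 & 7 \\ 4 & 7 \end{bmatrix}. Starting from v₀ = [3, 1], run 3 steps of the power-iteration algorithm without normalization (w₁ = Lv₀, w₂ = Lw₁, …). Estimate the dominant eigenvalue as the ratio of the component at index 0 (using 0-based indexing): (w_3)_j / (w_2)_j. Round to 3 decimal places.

λ ≈ 12.213

w1 = Lv₀ = (28, 19)
w2 = Lw1 = (329, 245)
w3 = Lw2 = (4018, 3031)
Ratio at component: 4018 / 329 = 12.213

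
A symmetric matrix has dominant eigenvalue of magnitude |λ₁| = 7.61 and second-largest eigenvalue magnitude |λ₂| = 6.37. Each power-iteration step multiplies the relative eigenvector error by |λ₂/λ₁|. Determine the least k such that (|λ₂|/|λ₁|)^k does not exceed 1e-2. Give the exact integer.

|λ₂/λ₁| = 6.37/7.61 = 0.83706
Need k ≥ ln(1e-2) / ln(0.83706) = -4.6052 / -0.1779 ≈ 25.892
Smallest integer k satisfying the bound: 26

26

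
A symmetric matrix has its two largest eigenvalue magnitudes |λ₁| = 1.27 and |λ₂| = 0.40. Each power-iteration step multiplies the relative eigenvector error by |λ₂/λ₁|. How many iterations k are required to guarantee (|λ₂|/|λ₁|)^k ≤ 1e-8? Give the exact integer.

|λ₂/λ₁| = 0.40/1.27 = 0.31496
Need k ≥ ln(1e-8) / ln(0.31496) = -18.4207 / -1.1553 ≈ 15.944
Smallest integer k satisfying the bound: 16

16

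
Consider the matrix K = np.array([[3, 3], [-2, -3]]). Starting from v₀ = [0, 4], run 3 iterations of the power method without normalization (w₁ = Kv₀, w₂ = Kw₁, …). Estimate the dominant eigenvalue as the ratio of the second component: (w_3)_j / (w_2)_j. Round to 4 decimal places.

w1 = Kv₀ = (12, -12)
w2 = Kw1 = (0, 12)
w3 = Kw2 = (36, -36)
Ratio at component: -36 / 12 = -3.0000

λ ≈ -3.0000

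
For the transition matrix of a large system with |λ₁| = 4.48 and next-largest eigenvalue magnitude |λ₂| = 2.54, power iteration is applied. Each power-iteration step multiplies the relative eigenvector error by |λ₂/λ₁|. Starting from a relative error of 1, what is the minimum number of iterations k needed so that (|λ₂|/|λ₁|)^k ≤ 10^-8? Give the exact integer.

33

|λ₂/λ₁| = 2.54/4.48 = 0.56696
Need k ≥ ln(10^-8) / ln(0.56696) = -18.4207 / -0.5675 ≈ 32.462
Smallest integer k satisfying the bound: 33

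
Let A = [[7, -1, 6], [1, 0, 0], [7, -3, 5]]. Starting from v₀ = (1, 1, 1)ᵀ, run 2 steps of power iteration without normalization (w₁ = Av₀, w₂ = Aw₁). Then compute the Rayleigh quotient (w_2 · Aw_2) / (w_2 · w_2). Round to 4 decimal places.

λ ≈ 12.3784

w1 = Av₀ = (12, 1, 9)
w2 = Aw1 = (137, 12, 126)
Aw2 = (1703, 137, 1553)
w2·Aw2 = 137·1703 + 12·137 + 126·1553 = 430633; w2·w2 = 137·137 + 12·12 + 126·126 = 34789
λ ≈ 430633/34789 = 12.3784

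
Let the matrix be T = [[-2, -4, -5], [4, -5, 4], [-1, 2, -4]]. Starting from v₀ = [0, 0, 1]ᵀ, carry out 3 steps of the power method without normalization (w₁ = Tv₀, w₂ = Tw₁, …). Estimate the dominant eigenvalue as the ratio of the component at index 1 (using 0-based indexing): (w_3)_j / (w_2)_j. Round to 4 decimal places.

w1 = Tv₀ = (-5, 4, -4)
w2 = Tw1 = (14, -56, 29)
w3 = Tw2 = (51, 452, -242)
Ratio at component: 452 / -56 = -8.0714

λ ≈ -8.0714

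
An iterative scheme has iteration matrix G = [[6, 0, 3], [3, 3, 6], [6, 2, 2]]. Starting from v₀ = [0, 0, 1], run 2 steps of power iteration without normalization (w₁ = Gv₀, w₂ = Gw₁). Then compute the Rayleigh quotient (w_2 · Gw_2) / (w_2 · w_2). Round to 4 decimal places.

9.5576

w1 = Gv₀ = (3, 6, 2)
w2 = Gw1 = (24, 39, 34)
Gw2 = (246, 393, 290)
w2·Gw2 = 24·246 + 39·393 + 34·290 = 31091; w2·w2 = 24·24 + 39·39 + 34·34 = 3253
λ ≈ 31091/3253 = 9.5576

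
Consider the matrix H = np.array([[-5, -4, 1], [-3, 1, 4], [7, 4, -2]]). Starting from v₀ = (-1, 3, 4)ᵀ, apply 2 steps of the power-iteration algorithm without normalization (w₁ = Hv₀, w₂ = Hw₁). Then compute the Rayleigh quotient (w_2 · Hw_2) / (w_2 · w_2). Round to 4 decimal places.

-5.4384

w1 = Hv₀ = (-3, 22, -3)
w2 = Hw1 = (-76, 19, 73)
Hw2 = (377, 539, -602)
w2·Hw2 = (-76)·377 + 19·539 + 73·(-602) = -62357; w2·w2 = (-76)·(-76) + 19·19 + 73·73 = 11466
λ ≈ -62357/11466 = -5.4384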